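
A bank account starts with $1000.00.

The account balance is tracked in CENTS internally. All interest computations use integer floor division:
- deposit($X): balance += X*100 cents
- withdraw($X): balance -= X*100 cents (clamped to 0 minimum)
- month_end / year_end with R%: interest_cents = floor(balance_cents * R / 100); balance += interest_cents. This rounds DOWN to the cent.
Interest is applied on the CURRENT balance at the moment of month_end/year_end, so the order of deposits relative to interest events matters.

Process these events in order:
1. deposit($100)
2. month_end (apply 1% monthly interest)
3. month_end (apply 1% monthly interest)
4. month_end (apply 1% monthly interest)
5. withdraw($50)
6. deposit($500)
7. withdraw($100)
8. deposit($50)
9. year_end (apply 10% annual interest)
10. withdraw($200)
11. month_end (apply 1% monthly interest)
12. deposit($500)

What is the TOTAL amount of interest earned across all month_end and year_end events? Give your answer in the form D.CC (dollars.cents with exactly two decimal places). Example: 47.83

After 1 (deposit($100)): balance=$1100.00 total_interest=$0.00
After 2 (month_end (apply 1% monthly interest)): balance=$1111.00 total_interest=$11.00
After 3 (month_end (apply 1% monthly interest)): balance=$1122.11 total_interest=$22.11
After 4 (month_end (apply 1% monthly interest)): balance=$1133.33 total_interest=$33.33
After 5 (withdraw($50)): balance=$1083.33 total_interest=$33.33
After 6 (deposit($500)): balance=$1583.33 total_interest=$33.33
After 7 (withdraw($100)): balance=$1483.33 total_interest=$33.33
After 8 (deposit($50)): balance=$1533.33 total_interest=$33.33
After 9 (year_end (apply 10% annual interest)): balance=$1686.66 total_interest=$186.66
After 10 (withdraw($200)): balance=$1486.66 total_interest=$186.66
After 11 (month_end (apply 1% monthly interest)): balance=$1501.52 total_interest=$201.52
After 12 (deposit($500)): balance=$2001.52 total_interest=$201.52

Answer: 201.52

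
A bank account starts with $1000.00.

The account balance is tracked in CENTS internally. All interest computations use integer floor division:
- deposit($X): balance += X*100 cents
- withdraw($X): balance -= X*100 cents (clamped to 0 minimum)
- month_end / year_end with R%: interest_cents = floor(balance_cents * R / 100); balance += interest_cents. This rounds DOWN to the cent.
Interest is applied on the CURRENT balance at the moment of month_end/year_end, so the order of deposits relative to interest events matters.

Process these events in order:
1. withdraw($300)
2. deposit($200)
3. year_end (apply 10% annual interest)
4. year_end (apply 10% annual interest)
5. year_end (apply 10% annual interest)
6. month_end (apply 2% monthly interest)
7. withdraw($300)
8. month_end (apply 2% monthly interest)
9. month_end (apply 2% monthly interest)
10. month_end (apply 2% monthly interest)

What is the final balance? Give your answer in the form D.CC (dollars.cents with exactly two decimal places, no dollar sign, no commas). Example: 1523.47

Answer: 978.26

Derivation:
After 1 (withdraw($300)): balance=$700.00 total_interest=$0.00
After 2 (deposit($200)): balance=$900.00 total_interest=$0.00
After 3 (year_end (apply 10% annual interest)): balance=$990.00 total_interest=$90.00
After 4 (year_end (apply 10% annual interest)): balance=$1089.00 total_interest=$189.00
After 5 (year_end (apply 10% annual interest)): balance=$1197.90 total_interest=$297.90
After 6 (month_end (apply 2% monthly interest)): balance=$1221.85 total_interest=$321.85
After 7 (withdraw($300)): balance=$921.85 total_interest=$321.85
After 8 (month_end (apply 2% monthly interest)): balance=$940.28 total_interest=$340.28
After 9 (month_end (apply 2% monthly interest)): balance=$959.08 total_interest=$359.08
After 10 (month_end (apply 2% monthly interest)): balance=$978.26 total_interest=$378.26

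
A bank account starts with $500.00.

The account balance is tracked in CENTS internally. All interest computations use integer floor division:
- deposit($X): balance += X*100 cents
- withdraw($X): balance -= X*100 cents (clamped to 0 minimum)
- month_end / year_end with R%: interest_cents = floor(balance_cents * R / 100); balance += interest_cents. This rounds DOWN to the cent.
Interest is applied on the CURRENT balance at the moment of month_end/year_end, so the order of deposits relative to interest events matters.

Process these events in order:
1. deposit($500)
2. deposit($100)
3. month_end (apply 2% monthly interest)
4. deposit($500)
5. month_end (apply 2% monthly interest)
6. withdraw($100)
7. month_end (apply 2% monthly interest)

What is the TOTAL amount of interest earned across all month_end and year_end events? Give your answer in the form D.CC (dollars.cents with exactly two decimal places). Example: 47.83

After 1 (deposit($500)): balance=$1000.00 total_interest=$0.00
After 2 (deposit($100)): balance=$1100.00 total_interest=$0.00
After 3 (month_end (apply 2% monthly interest)): balance=$1122.00 total_interest=$22.00
After 4 (deposit($500)): balance=$1622.00 total_interest=$22.00
After 5 (month_end (apply 2% monthly interest)): balance=$1654.44 total_interest=$54.44
After 6 (withdraw($100)): balance=$1554.44 total_interest=$54.44
After 7 (month_end (apply 2% monthly interest)): balance=$1585.52 total_interest=$85.52

Answer: 85.52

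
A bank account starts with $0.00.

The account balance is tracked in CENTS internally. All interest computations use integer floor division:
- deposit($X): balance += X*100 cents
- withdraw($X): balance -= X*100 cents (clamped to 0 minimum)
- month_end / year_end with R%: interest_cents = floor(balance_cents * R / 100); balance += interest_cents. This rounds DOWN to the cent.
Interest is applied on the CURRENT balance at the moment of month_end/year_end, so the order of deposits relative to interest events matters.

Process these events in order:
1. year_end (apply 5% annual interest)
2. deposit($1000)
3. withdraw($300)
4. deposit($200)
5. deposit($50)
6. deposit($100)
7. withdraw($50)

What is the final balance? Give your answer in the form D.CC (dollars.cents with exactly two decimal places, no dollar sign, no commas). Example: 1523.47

Answer: 1000.00

Derivation:
After 1 (year_end (apply 5% annual interest)): balance=$0.00 total_interest=$0.00
After 2 (deposit($1000)): balance=$1000.00 total_interest=$0.00
After 3 (withdraw($300)): balance=$700.00 total_interest=$0.00
After 4 (deposit($200)): balance=$900.00 total_interest=$0.00
After 5 (deposit($50)): balance=$950.00 total_interest=$0.00
After 6 (deposit($100)): balance=$1050.00 total_interest=$0.00
After 7 (withdraw($50)): balance=$1000.00 total_interest=$0.00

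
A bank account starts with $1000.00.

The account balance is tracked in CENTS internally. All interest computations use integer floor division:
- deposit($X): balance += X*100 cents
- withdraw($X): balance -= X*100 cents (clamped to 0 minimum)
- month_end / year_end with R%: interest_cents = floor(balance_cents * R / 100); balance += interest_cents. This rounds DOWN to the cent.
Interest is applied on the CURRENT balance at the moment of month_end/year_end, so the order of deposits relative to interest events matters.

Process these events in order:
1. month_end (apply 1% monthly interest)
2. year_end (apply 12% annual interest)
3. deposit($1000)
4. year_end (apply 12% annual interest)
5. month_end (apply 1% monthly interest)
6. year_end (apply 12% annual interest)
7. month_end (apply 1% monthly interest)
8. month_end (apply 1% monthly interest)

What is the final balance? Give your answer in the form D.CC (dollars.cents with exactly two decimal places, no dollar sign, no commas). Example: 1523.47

After 1 (month_end (apply 1% monthly interest)): balance=$1010.00 total_interest=$10.00
After 2 (year_end (apply 12% annual interest)): balance=$1131.20 total_interest=$131.20
After 3 (deposit($1000)): balance=$2131.20 total_interest=$131.20
After 4 (year_end (apply 12% annual interest)): balance=$2386.94 total_interest=$386.94
After 5 (month_end (apply 1% monthly interest)): balance=$2410.80 total_interest=$410.80
After 6 (year_end (apply 12% annual interest)): balance=$2700.09 total_interest=$700.09
After 7 (month_end (apply 1% monthly interest)): balance=$2727.09 total_interest=$727.09
After 8 (month_end (apply 1% monthly interest)): balance=$2754.36 total_interest=$754.36

Answer: 2754.36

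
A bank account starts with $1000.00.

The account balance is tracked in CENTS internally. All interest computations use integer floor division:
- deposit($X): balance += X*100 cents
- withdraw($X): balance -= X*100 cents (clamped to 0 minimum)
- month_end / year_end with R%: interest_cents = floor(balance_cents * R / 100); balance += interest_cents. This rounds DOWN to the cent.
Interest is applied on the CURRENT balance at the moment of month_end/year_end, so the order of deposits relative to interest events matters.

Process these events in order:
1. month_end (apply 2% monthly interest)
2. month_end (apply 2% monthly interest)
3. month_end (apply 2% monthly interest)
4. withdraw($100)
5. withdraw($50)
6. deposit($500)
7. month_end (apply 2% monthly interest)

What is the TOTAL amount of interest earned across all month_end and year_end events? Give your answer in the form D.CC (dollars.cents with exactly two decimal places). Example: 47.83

Answer: 89.42

Derivation:
After 1 (month_end (apply 2% monthly interest)): balance=$1020.00 total_interest=$20.00
After 2 (month_end (apply 2% monthly interest)): balance=$1040.40 total_interest=$40.40
After 3 (month_end (apply 2% monthly interest)): balance=$1061.20 total_interest=$61.20
After 4 (withdraw($100)): balance=$961.20 total_interest=$61.20
After 5 (withdraw($50)): balance=$911.20 total_interest=$61.20
After 6 (deposit($500)): balance=$1411.20 total_interest=$61.20
After 7 (month_end (apply 2% monthly interest)): balance=$1439.42 total_interest=$89.42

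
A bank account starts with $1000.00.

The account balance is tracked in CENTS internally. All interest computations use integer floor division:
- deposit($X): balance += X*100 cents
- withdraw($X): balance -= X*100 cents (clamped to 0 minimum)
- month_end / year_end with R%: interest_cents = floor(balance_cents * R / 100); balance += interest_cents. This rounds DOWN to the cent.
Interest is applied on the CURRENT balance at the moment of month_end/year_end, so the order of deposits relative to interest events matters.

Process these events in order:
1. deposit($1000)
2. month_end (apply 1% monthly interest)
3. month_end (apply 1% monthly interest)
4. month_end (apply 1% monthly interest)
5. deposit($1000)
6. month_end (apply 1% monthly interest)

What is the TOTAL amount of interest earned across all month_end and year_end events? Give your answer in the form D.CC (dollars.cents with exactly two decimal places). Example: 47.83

Answer: 91.20

Derivation:
After 1 (deposit($1000)): balance=$2000.00 total_interest=$0.00
After 2 (month_end (apply 1% monthly interest)): balance=$2020.00 total_interest=$20.00
After 3 (month_end (apply 1% monthly interest)): balance=$2040.20 total_interest=$40.20
After 4 (month_end (apply 1% monthly interest)): balance=$2060.60 total_interest=$60.60
After 5 (deposit($1000)): balance=$3060.60 total_interest=$60.60
After 6 (month_end (apply 1% monthly interest)): balance=$3091.20 total_interest=$91.20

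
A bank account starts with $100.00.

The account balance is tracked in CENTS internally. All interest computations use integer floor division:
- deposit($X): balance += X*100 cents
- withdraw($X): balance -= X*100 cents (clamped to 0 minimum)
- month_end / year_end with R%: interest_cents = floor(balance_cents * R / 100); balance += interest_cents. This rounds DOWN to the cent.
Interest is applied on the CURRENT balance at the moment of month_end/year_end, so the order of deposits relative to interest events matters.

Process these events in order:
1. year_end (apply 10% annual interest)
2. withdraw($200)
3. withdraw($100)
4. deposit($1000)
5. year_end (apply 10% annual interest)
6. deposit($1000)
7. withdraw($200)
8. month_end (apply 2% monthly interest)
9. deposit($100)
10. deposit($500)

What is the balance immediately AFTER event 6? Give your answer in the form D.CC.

Answer: 2100.00

Derivation:
After 1 (year_end (apply 10% annual interest)): balance=$110.00 total_interest=$10.00
After 2 (withdraw($200)): balance=$0.00 total_interest=$10.00
After 3 (withdraw($100)): balance=$0.00 total_interest=$10.00
After 4 (deposit($1000)): balance=$1000.00 total_interest=$10.00
After 5 (year_end (apply 10% annual interest)): balance=$1100.00 total_interest=$110.00
After 6 (deposit($1000)): balance=$2100.00 total_interest=$110.00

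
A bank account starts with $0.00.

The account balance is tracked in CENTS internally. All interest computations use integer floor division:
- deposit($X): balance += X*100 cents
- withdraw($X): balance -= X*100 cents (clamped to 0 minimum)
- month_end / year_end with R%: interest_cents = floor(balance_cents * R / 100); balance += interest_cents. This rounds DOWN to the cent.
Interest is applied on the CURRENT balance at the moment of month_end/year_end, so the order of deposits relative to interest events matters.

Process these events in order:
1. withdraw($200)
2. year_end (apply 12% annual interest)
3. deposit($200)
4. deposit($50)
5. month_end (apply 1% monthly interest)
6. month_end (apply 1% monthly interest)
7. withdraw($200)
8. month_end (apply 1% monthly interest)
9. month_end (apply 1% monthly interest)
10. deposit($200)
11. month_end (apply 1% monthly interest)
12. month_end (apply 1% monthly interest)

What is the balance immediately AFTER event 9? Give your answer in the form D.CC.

After 1 (withdraw($200)): balance=$0.00 total_interest=$0.00
After 2 (year_end (apply 12% annual interest)): balance=$0.00 total_interest=$0.00
After 3 (deposit($200)): balance=$200.00 total_interest=$0.00
After 4 (deposit($50)): balance=$250.00 total_interest=$0.00
After 5 (month_end (apply 1% monthly interest)): balance=$252.50 total_interest=$2.50
After 6 (month_end (apply 1% monthly interest)): balance=$255.02 total_interest=$5.02
After 7 (withdraw($200)): balance=$55.02 total_interest=$5.02
After 8 (month_end (apply 1% monthly interest)): balance=$55.57 total_interest=$5.57
After 9 (month_end (apply 1% monthly interest)): balance=$56.12 total_interest=$6.12

Answer: 56.12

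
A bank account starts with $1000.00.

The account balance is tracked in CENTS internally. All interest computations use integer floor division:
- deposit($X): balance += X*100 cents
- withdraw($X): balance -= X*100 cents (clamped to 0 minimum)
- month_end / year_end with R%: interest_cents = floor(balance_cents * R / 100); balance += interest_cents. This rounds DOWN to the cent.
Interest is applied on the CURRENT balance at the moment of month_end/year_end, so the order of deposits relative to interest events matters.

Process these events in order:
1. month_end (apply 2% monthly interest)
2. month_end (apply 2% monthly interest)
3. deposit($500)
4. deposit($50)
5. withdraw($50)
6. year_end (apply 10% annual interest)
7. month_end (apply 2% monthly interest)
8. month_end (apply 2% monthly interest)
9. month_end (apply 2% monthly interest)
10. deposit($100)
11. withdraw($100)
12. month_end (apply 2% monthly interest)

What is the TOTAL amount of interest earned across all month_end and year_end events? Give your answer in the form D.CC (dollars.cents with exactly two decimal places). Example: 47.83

Answer: 334.09

Derivation:
After 1 (month_end (apply 2% monthly interest)): balance=$1020.00 total_interest=$20.00
After 2 (month_end (apply 2% monthly interest)): balance=$1040.40 total_interest=$40.40
After 3 (deposit($500)): balance=$1540.40 total_interest=$40.40
After 4 (deposit($50)): balance=$1590.40 total_interest=$40.40
After 5 (withdraw($50)): balance=$1540.40 total_interest=$40.40
After 6 (year_end (apply 10% annual interest)): balance=$1694.44 total_interest=$194.44
After 7 (month_end (apply 2% monthly interest)): balance=$1728.32 total_interest=$228.32
After 8 (month_end (apply 2% monthly interest)): balance=$1762.88 total_interest=$262.88
After 9 (month_end (apply 2% monthly interest)): balance=$1798.13 total_interest=$298.13
After 10 (deposit($100)): balance=$1898.13 total_interest=$298.13
After 11 (withdraw($100)): balance=$1798.13 total_interest=$298.13
After 12 (month_end (apply 2% monthly interest)): balance=$1834.09 total_interest=$334.09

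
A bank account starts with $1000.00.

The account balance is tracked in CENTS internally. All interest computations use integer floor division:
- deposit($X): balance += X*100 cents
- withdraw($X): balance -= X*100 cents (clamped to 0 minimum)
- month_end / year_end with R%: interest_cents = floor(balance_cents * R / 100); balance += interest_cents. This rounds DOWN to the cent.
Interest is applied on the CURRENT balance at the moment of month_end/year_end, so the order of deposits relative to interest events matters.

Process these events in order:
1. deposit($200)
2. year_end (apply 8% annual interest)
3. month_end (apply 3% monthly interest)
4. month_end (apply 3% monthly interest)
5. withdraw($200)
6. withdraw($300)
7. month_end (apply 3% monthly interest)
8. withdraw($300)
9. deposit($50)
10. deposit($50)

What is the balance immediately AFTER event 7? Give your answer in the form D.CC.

Answer: 901.16

Derivation:
After 1 (deposit($200)): balance=$1200.00 total_interest=$0.00
After 2 (year_end (apply 8% annual interest)): balance=$1296.00 total_interest=$96.00
After 3 (month_end (apply 3% monthly interest)): balance=$1334.88 total_interest=$134.88
After 4 (month_end (apply 3% monthly interest)): balance=$1374.92 total_interest=$174.92
After 5 (withdraw($200)): balance=$1174.92 total_interest=$174.92
After 6 (withdraw($300)): balance=$874.92 total_interest=$174.92
After 7 (month_end (apply 3% monthly interest)): balance=$901.16 total_interest=$201.16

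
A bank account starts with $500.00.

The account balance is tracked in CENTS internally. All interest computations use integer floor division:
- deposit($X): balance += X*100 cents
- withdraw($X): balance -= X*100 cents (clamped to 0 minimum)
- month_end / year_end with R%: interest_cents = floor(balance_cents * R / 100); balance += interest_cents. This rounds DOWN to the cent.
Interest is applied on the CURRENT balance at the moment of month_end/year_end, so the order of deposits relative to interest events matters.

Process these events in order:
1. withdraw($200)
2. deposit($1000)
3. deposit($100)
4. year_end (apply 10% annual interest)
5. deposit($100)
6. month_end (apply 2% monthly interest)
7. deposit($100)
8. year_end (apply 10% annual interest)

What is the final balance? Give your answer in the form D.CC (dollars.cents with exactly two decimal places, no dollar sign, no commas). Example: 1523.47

Answer: 1950.08

Derivation:
After 1 (withdraw($200)): balance=$300.00 total_interest=$0.00
After 2 (deposit($1000)): balance=$1300.00 total_interest=$0.00
After 3 (deposit($100)): balance=$1400.00 total_interest=$0.00
After 4 (year_end (apply 10% annual interest)): balance=$1540.00 total_interest=$140.00
After 5 (deposit($100)): balance=$1640.00 total_interest=$140.00
After 6 (month_end (apply 2% monthly interest)): balance=$1672.80 total_interest=$172.80
After 7 (deposit($100)): balance=$1772.80 total_interest=$172.80
After 8 (year_end (apply 10% annual interest)): balance=$1950.08 total_interest=$350.08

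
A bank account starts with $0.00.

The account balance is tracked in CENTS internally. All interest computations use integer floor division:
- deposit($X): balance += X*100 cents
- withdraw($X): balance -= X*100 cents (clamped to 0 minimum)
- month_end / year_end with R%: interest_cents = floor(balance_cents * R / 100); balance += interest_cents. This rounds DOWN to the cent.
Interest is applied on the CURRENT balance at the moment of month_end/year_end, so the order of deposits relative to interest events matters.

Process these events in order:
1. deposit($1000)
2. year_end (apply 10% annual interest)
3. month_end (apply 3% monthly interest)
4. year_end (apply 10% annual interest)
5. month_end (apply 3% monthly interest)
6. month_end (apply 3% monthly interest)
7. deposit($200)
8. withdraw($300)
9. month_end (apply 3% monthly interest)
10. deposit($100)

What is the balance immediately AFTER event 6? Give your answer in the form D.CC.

After 1 (deposit($1000)): balance=$1000.00 total_interest=$0.00
After 2 (year_end (apply 10% annual interest)): balance=$1100.00 total_interest=$100.00
After 3 (month_end (apply 3% monthly interest)): balance=$1133.00 total_interest=$133.00
After 4 (year_end (apply 10% annual interest)): balance=$1246.30 total_interest=$246.30
After 5 (month_end (apply 3% monthly interest)): balance=$1283.68 total_interest=$283.68
After 6 (month_end (apply 3% monthly interest)): balance=$1322.19 total_interest=$322.19

Answer: 1322.19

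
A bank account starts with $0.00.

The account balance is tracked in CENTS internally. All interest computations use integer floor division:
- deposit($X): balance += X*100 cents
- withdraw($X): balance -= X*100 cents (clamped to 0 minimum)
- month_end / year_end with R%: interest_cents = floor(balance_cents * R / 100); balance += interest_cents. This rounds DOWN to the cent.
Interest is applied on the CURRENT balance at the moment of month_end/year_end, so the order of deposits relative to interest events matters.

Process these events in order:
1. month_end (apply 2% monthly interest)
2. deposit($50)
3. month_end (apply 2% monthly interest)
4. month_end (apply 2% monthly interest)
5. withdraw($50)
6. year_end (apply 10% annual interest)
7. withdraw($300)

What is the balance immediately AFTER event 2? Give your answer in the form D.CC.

Answer: 50.00

Derivation:
After 1 (month_end (apply 2% monthly interest)): balance=$0.00 total_interest=$0.00
After 2 (deposit($50)): balance=$50.00 total_interest=$0.00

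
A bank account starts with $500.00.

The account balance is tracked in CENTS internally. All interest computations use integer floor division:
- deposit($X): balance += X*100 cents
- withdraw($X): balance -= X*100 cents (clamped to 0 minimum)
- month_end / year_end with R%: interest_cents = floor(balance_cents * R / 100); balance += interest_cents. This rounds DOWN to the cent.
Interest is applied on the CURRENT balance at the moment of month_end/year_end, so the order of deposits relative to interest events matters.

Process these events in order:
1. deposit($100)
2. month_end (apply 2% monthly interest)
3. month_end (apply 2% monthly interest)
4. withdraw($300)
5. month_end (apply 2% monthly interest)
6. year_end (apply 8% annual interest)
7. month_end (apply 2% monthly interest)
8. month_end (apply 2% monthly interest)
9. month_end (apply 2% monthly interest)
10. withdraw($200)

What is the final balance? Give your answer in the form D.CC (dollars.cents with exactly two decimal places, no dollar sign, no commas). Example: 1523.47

Answer: 179.02

Derivation:
After 1 (deposit($100)): balance=$600.00 total_interest=$0.00
After 2 (month_end (apply 2% monthly interest)): balance=$612.00 total_interest=$12.00
After 3 (month_end (apply 2% monthly interest)): balance=$624.24 total_interest=$24.24
After 4 (withdraw($300)): balance=$324.24 total_interest=$24.24
After 5 (month_end (apply 2% monthly interest)): balance=$330.72 total_interest=$30.72
After 6 (year_end (apply 8% annual interest)): balance=$357.17 total_interest=$57.17
After 7 (month_end (apply 2% monthly interest)): balance=$364.31 total_interest=$64.31
After 8 (month_end (apply 2% monthly interest)): balance=$371.59 total_interest=$71.59
After 9 (month_end (apply 2% monthly interest)): balance=$379.02 total_interest=$79.02
After 10 (withdraw($200)): balance=$179.02 total_interest=$79.02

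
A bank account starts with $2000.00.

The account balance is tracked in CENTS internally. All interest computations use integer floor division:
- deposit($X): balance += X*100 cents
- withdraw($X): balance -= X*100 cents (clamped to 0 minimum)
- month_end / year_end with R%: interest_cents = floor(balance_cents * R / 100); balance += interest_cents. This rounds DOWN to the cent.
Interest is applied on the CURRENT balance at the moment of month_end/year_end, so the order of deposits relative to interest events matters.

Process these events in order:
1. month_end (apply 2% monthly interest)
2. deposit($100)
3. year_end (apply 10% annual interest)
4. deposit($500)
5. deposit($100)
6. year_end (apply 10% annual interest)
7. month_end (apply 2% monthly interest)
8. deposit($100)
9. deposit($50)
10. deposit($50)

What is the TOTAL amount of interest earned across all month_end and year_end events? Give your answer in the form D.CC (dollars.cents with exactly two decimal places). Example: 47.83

After 1 (month_end (apply 2% monthly interest)): balance=$2040.00 total_interest=$40.00
After 2 (deposit($100)): balance=$2140.00 total_interest=$40.00
After 3 (year_end (apply 10% annual interest)): balance=$2354.00 total_interest=$254.00
After 4 (deposit($500)): balance=$2854.00 total_interest=$254.00
After 5 (deposit($100)): balance=$2954.00 total_interest=$254.00
After 6 (year_end (apply 10% annual interest)): balance=$3249.40 total_interest=$549.40
After 7 (month_end (apply 2% monthly interest)): balance=$3314.38 total_interest=$614.38
After 8 (deposit($100)): balance=$3414.38 total_interest=$614.38
After 9 (deposit($50)): balance=$3464.38 total_interest=$614.38
After 10 (deposit($50)): balance=$3514.38 total_interest=$614.38

Answer: 614.38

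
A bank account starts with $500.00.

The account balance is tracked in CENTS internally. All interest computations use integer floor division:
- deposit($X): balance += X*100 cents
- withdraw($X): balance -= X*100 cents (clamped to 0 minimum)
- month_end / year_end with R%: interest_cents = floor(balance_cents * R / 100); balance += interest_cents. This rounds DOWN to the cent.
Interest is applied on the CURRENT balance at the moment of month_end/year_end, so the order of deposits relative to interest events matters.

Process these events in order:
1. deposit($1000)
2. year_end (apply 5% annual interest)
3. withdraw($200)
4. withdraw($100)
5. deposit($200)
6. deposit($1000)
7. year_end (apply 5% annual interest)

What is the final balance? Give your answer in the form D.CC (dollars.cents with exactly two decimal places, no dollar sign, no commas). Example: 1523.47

Answer: 2598.75

Derivation:
After 1 (deposit($1000)): balance=$1500.00 total_interest=$0.00
After 2 (year_end (apply 5% annual interest)): balance=$1575.00 total_interest=$75.00
After 3 (withdraw($200)): balance=$1375.00 total_interest=$75.00
After 4 (withdraw($100)): balance=$1275.00 total_interest=$75.00
After 5 (deposit($200)): balance=$1475.00 total_interest=$75.00
After 6 (deposit($1000)): balance=$2475.00 total_interest=$75.00
After 7 (year_end (apply 5% annual interest)): balance=$2598.75 total_interest=$198.75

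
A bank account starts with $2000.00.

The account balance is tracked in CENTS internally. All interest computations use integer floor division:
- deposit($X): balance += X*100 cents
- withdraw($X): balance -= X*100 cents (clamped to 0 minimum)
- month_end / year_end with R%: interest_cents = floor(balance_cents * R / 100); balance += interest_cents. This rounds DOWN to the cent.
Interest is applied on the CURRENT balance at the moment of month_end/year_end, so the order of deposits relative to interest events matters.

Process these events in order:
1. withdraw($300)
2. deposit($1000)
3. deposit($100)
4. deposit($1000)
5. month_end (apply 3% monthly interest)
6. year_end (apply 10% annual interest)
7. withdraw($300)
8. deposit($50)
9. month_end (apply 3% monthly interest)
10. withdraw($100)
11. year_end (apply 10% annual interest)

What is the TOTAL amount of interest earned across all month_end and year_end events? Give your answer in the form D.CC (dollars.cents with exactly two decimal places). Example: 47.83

Answer: 1034.76

Derivation:
After 1 (withdraw($300)): balance=$1700.00 total_interest=$0.00
After 2 (deposit($1000)): balance=$2700.00 total_interest=$0.00
After 3 (deposit($100)): balance=$2800.00 total_interest=$0.00
After 4 (deposit($1000)): balance=$3800.00 total_interest=$0.00
After 5 (month_end (apply 3% monthly interest)): balance=$3914.00 total_interest=$114.00
After 6 (year_end (apply 10% annual interest)): balance=$4305.40 total_interest=$505.40
After 7 (withdraw($300)): balance=$4005.40 total_interest=$505.40
After 8 (deposit($50)): balance=$4055.40 total_interest=$505.40
After 9 (month_end (apply 3% monthly interest)): balance=$4177.06 total_interest=$627.06
After 10 (withdraw($100)): balance=$4077.06 total_interest=$627.06
After 11 (year_end (apply 10% annual interest)): balance=$4484.76 total_interest=$1034.76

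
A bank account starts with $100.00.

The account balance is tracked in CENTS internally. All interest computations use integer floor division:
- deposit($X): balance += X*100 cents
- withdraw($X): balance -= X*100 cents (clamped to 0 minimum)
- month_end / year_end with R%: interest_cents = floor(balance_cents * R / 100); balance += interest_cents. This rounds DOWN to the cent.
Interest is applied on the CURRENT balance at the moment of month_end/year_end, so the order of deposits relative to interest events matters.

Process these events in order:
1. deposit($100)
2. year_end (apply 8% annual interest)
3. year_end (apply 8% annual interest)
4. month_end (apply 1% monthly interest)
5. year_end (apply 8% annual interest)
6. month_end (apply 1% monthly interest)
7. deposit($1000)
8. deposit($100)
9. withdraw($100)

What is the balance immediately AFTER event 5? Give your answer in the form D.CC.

Answer: 254.45

Derivation:
After 1 (deposit($100)): balance=$200.00 total_interest=$0.00
After 2 (year_end (apply 8% annual interest)): balance=$216.00 total_interest=$16.00
After 3 (year_end (apply 8% annual interest)): balance=$233.28 total_interest=$33.28
After 4 (month_end (apply 1% monthly interest)): balance=$235.61 total_interest=$35.61
After 5 (year_end (apply 8% annual interest)): balance=$254.45 total_interest=$54.45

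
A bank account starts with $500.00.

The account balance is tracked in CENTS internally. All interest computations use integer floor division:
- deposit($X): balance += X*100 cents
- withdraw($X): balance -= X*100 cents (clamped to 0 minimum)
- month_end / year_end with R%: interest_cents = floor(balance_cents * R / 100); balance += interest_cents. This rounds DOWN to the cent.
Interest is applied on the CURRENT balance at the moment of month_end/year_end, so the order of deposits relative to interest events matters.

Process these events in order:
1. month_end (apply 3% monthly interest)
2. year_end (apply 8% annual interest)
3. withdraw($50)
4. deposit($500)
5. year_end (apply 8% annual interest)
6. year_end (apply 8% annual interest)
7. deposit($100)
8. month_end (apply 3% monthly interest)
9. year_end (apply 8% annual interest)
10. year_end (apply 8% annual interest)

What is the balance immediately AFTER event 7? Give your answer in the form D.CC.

Answer: 1273.62

Derivation:
After 1 (month_end (apply 3% monthly interest)): balance=$515.00 total_interest=$15.00
After 2 (year_end (apply 8% annual interest)): balance=$556.20 total_interest=$56.20
After 3 (withdraw($50)): balance=$506.20 total_interest=$56.20
After 4 (deposit($500)): balance=$1006.20 total_interest=$56.20
After 5 (year_end (apply 8% annual interest)): balance=$1086.69 total_interest=$136.69
After 6 (year_end (apply 8% annual interest)): balance=$1173.62 total_interest=$223.62
After 7 (deposit($100)): balance=$1273.62 total_interest=$223.62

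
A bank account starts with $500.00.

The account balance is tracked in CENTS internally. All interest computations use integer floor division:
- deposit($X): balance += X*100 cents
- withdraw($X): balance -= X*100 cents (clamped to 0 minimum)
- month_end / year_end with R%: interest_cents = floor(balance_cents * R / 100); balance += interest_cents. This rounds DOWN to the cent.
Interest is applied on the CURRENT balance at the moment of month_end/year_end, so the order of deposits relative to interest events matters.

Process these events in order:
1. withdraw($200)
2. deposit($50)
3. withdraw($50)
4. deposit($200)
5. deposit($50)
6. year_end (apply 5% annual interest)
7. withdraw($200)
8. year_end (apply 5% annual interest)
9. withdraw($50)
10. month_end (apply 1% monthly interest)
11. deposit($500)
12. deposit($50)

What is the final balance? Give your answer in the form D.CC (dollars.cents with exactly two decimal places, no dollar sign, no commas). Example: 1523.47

After 1 (withdraw($200)): balance=$300.00 total_interest=$0.00
After 2 (deposit($50)): balance=$350.00 total_interest=$0.00
After 3 (withdraw($50)): balance=$300.00 total_interest=$0.00
After 4 (deposit($200)): balance=$500.00 total_interest=$0.00
After 5 (deposit($50)): balance=$550.00 total_interest=$0.00
After 6 (year_end (apply 5% annual interest)): balance=$577.50 total_interest=$27.50
After 7 (withdraw($200)): balance=$377.50 total_interest=$27.50
After 8 (year_end (apply 5% annual interest)): balance=$396.37 total_interest=$46.37
After 9 (withdraw($50)): balance=$346.37 total_interest=$46.37
After 10 (month_end (apply 1% monthly interest)): balance=$349.83 total_interest=$49.83
After 11 (deposit($500)): balance=$849.83 total_interest=$49.83
After 12 (deposit($50)): balance=$899.83 total_interest=$49.83

Answer: 899.83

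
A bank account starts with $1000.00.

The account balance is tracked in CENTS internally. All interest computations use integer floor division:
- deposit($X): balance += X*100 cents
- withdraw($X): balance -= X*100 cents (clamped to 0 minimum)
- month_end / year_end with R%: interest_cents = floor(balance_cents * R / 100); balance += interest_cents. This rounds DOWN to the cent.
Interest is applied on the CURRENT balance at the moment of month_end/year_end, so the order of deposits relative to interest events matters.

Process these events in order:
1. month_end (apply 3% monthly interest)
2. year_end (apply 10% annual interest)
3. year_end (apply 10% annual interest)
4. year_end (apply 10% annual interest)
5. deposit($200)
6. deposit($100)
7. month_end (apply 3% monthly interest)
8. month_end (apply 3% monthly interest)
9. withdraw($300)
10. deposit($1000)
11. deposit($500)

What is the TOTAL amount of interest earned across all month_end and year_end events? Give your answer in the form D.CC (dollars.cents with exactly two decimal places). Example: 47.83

After 1 (month_end (apply 3% monthly interest)): balance=$1030.00 total_interest=$30.00
After 2 (year_end (apply 10% annual interest)): balance=$1133.00 total_interest=$133.00
After 3 (year_end (apply 10% annual interest)): balance=$1246.30 total_interest=$246.30
After 4 (year_end (apply 10% annual interest)): balance=$1370.93 total_interest=$370.93
After 5 (deposit($200)): balance=$1570.93 total_interest=$370.93
After 6 (deposit($100)): balance=$1670.93 total_interest=$370.93
After 7 (month_end (apply 3% monthly interest)): balance=$1721.05 total_interest=$421.05
After 8 (month_end (apply 3% monthly interest)): balance=$1772.68 total_interest=$472.68
After 9 (withdraw($300)): balance=$1472.68 total_interest=$472.68
After 10 (deposit($1000)): balance=$2472.68 total_interest=$472.68
After 11 (deposit($500)): balance=$2972.68 total_interest=$472.68

Answer: 472.68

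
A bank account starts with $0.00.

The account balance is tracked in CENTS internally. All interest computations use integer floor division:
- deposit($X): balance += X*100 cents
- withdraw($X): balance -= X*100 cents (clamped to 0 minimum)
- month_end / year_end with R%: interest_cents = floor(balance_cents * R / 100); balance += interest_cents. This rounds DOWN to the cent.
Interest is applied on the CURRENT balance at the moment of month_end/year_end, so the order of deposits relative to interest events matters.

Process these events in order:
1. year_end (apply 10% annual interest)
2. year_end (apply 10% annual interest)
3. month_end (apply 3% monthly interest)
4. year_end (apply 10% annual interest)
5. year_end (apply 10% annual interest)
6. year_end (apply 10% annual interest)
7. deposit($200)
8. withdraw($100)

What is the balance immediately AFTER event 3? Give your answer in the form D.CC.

After 1 (year_end (apply 10% annual interest)): balance=$0.00 total_interest=$0.00
After 2 (year_end (apply 10% annual interest)): balance=$0.00 total_interest=$0.00
After 3 (month_end (apply 3% monthly interest)): balance=$0.00 total_interest=$0.00

Answer: 0.00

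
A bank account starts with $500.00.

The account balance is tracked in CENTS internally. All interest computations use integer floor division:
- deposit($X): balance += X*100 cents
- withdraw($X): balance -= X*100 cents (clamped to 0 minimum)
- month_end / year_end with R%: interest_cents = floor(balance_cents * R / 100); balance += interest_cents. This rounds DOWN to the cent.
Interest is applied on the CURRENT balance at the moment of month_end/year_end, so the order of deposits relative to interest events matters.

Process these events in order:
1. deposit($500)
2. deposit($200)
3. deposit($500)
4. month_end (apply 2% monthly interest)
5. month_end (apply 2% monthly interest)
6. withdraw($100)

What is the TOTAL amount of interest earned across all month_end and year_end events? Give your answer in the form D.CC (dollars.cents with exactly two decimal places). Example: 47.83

After 1 (deposit($500)): balance=$1000.00 total_interest=$0.00
After 2 (deposit($200)): balance=$1200.00 total_interest=$0.00
After 3 (deposit($500)): balance=$1700.00 total_interest=$0.00
After 4 (month_end (apply 2% monthly interest)): balance=$1734.00 total_interest=$34.00
After 5 (month_end (apply 2% monthly interest)): balance=$1768.68 total_interest=$68.68
After 6 (withdraw($100)): balance=$1668.68 total_interest=$68.68

Answer: 68.68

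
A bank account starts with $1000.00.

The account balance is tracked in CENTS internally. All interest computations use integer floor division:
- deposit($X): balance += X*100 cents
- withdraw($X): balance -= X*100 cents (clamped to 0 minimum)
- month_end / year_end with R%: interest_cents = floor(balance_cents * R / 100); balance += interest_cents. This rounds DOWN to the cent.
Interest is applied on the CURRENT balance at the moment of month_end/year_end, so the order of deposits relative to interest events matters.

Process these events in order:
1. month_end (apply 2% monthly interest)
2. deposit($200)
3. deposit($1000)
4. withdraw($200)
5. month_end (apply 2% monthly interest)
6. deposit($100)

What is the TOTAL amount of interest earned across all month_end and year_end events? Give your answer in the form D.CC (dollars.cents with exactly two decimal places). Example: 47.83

After 1 (month_end (apply 2% monthly interest)): balance=$1020.00 total_interest=$20.00
After 2 (deposit($200)): balance=$1220.00 total_interest=$20.00
After 3 (deposit($1000)): balance=$2220.00 total_interest=$20.00
After 4 (withdraw($200)): balance=$2020.00 total_interest=$20.00
After 5 (month_end (apply 2% monthly interest)): balance=$2060.40 total_interest=$60.40
After 6 (deposit($100)): balance=$2160.40 total_interest=$60.40

Answer: 60.40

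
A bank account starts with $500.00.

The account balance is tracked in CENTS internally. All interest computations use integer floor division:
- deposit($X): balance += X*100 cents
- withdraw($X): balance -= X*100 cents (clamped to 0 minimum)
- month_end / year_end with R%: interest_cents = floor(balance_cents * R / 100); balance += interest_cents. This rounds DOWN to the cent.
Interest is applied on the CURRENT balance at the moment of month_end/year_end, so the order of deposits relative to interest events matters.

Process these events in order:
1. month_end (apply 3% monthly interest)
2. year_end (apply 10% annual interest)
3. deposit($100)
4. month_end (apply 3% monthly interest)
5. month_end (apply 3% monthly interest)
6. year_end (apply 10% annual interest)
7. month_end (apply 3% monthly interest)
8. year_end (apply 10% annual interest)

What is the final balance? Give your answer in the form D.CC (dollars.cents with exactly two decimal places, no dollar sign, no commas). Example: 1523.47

After 1 (month_end (apply 3% monthly interest)): balance=$515.00 total_interest=$15.00
After 2 (year_end (apply 10% annual interest)): balance=$566.50 total_interest=$66.50
After 3 (deposit($100)): balance=$666.50 total_interest=$66.50
After 4 (month_end (apply 3% monthly interest)): balance=$686.49 total_interest=$86.49
After 5 (month_end (apply 3% monthly interest)): balance=$707.08 total_interest=$107.08
After 6 (year_end (apply 10% annual interest)): balance=$777.78 total_interest=$177.78
After 7 (month_end (apply 3% monthly interest)): balance=$801.11 total_interest=$201.11
After 8 (year_end (apply 10% annual interest)): balance=$881.22 total_interest=$281.22

Answer: 881.22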